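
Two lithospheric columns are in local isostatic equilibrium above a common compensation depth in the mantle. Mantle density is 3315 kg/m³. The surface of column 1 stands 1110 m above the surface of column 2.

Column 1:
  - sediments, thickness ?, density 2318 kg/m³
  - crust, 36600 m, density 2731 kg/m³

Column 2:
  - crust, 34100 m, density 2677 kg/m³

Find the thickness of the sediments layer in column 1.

Take the compensation level at the base of the deeper column (depth z_c below the surface of column 1) and equate Σ ρ_i t_i down to z_c; mantle fills any gap and the z_c terms cancel.
Column 1: x×2318 + 36600×2731 + (z_c − 36600 − x)×3315
Column 2: 1110×0 + 34100×2677 + (z_c − 1110 − 34100)×3315
The z_c×3315 term appears on both sides and cancels. Collect the known terms of each column as K = Σ(ρt)_known − 3315 × (depth of known layers): K_1 = 99954600 − 3315×36600 = −21374400; K_2 = 91285700 − 3315×(1110 + 34100) = −25435450.
Balance: K_1 − x×(3315 − 2318) = K_2, so x = (K_1 − K_2)/(3315 − 2318) = 4061050/997 = 4070 m.

4070 m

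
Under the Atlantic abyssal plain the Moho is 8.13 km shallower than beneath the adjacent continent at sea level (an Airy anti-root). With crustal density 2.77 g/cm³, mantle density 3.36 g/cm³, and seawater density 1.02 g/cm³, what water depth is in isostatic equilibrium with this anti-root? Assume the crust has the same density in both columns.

Replacing a thickness d of crust by seawater at the top must be balanced by replacing crust with mantle at the base: d (ρ_c − ρ_w) = a (ρ_m − ρ_c).
d = a (ρ_m − ρ_c)/(ρ_c − ρ_w) = 8.13 km × 0.59/1.75 = 2.74 km.

2.74 km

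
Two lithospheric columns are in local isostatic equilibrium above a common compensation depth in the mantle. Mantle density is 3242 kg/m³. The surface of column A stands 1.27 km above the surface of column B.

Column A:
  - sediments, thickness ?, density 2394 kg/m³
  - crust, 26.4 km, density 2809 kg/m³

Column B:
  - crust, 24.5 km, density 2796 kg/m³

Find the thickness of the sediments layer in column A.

Take the compensation level at the base of the deeper column (depth z_c below the surface of column A) and equate Σ ρ_i t_i down to z_c; mantle fills any gap and the z_c terms cancel.
Column A: x×2394 + 26.4×2809 + (z_c − 26.4 − x)×3242
Column B: 1.27×0 + 24.5×2796 + (z_c − 1.27 − 24.5)×3242
The z_c×3242 term appears on both sides and cancels. Collect the known terms of each column as K = Σ(ρt)_known − 3242 × (depth of known layers): K_A = 74157.6 − 3242×26.4 = −11431.2; K_B = 68502 − 3242×(1.27 + 24.5) = −15044.34.
Balance: K_A − x×(3242 − 2394) = K_B, so x = (K_A − K_B)/(3242 − 2394) = 3613.14/848 = 4.26 km.

4.26 km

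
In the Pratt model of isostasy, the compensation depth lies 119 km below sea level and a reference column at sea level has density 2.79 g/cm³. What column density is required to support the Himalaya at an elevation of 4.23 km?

2.69 g/cm³

Pratt balance: ρ_ref D = ρ (D + h).
ρ = ρ_ref D/(D + h) = 2.79 × 119 km/(119 km + 4.23 km) = 2.69 g/cm³.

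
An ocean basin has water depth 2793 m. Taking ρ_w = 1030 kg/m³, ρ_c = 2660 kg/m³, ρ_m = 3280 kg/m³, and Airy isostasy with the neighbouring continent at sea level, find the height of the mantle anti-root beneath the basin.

In Airy isostatic equilibrium: replacing crust with seawater at the top is compensated by replacing crust with mantle at the base: d (ρ_c − ρ_w) = a (ρ_m − ρ_c).
a = d (ρ_c − ρ_w)/(ρ_m − ρ_c) = 2793 m × 1630/620 = 7340 m.

7340 m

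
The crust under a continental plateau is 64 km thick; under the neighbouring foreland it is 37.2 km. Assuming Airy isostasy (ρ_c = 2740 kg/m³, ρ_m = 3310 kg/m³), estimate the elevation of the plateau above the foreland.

Excess crust Δ = 64 km − 37.2 km = 26.8 km, split between elevation h and root r with h + r = Δ.
Airy balance ρ_c h = (ρ_m − ρ_c) r gives r = h ρ_c/(ρ_m − ρ_c), so h (1 + ρ_c/(ρ_m − ρ_c)) = Δ, i.e. h = Δ (ρ_m − ρ_c)/ρ_m.
h = 26.8 km × 570/3310 = 4.62 km.

4.62 km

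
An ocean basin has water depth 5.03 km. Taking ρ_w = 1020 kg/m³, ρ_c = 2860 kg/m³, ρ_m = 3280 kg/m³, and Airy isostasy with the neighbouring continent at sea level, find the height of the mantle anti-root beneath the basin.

22 km

Isostatic balance requires: replacing crust with seawater at the top is compensated by replacing crust with mantle at the base: d (ρ_c − ρ_w) = a (ρ_m − ρ_c).
a = d (ρ_c − ρ_w)/(ρ_m − ρ_c) = 5.03 km × 1840/420 = 22 km.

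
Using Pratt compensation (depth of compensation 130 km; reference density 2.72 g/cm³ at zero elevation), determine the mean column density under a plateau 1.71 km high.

2.68 g/cm³

Pratt balance: ρ_ref D = ρ (D + h).
ρ = ρ_ref D/(D + h) = 2.72 × 130 km/(130 km + 1.71 km) = 2.68 g/cm³.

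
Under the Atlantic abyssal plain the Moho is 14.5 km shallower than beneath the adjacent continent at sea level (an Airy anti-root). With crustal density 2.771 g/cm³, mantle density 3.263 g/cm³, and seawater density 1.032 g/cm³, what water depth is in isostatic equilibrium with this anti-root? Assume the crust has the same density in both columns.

4.1 km

Replacing a thickness d of crust by seawater at the top must be balanced by replacing crust with mantle at the base: d (ρ_c − ρ_w) = a (ρ_m − ρ_c).
d = a (ρ_m − ρ_c)/(ρ_c − ρ_w) = 14.5 km × 0.492/1.739 = 4.1 km.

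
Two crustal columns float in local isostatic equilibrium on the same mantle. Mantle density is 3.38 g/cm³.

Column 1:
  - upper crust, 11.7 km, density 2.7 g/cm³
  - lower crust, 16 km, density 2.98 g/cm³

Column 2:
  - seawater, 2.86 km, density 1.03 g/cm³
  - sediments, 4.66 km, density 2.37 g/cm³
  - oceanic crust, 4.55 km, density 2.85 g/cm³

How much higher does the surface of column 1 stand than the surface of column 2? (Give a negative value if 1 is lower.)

For any compensation level in the mantle, the mantle terms cancel and isostasy reduces to e = (Σt_1 − Σt_2) − (Σ(ρt)_1 − Σ(ρt)_2) / ρ_m.
Σt_1 = 27.7 km; Σt_2 = 12.07 km; Σ(ρt)_1 = 79.27; Σ(ρt)_2 = 26.9575 (in km·g/cm³).
e = (27.7 − 12.07) − (79.27 − 26.9575) / 3.38 = 0.153 km.

0.153 km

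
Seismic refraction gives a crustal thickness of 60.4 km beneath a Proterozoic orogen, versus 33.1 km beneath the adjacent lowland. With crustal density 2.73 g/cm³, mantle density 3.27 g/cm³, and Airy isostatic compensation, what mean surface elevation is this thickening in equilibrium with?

Excess crust Δ = 60.4 km − 33.1 km = 27.3 km, split between elevation h and root r with h + r = Δ.
Airy balance ρ_c h = (ρ_m − ρ_c) r gives r = h ρ_c/(ρ_m − ρ_c), so h (1 + ρ_c/(ρ_m − ρ_c)) = Δ, i.e. h = Δ (ρ_m − ρ_c)/ρ_m.
h = 27.3 km × 0.54/3.27 = 4.51 km.

4.51 km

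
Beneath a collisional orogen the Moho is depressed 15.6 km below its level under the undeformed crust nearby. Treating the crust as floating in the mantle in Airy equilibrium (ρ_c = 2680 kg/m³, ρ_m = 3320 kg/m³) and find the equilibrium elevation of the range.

3.73 km

By Archimedes' principle applied to the lithosphere: ρ_c h = (ρ_m − ρ_c) r.
h = r (ρ_m − ρ_c) / ρ_c = 15.6 km × (3320 − 2680) / 2680 = 3.73 km.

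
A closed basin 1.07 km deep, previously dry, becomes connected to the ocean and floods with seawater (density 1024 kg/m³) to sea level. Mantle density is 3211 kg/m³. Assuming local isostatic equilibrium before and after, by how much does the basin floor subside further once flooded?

0.501 km

After flooding the water column is d + s deep. Its weight must equal the weight of mantle displaced by the extra subsidence s: (d + s) ρ_w = s ρ_m.
s = d ρ_w / (ρ_m − ρ_w) = 1.07 km × 1024/(3211 − 1024) = 0.501 km.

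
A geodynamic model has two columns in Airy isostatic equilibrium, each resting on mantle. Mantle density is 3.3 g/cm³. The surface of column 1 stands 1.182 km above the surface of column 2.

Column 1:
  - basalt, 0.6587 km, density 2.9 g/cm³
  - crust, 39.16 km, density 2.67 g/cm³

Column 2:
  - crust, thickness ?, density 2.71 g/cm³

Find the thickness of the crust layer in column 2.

Take the compensation level at the base of the deeper column (depth z_c below the surface of column 1) and equate Σ ρ_i t_i down to z_c; mantle fills any gap and the z_c terms cancel.
Column 1: 0.6587×2.9 + 39.16×2.67 + (z_c − 39.8187)×3.3
Column 2: 1.182×0 + x×2.71 + (z_c − 1.182 − 0 − x)×3.3
The z_c×3.3 term appears on both sides and cancels. Collect the known terms of each column as K = Σ(ρt)_known − 3.3 × (depth of known layers): K_1 = 106.46743 − 3.3×39.8187 = −24.93428; K_2 = 0 − 3.3×(1.182 + 0) = −3.9006.
Balance: K_1 = K_2 − x×(3.3 − 2.71), so x = (K_2 − K_1)/(3.3 − 2.71) = 21.0337/0.59 = 35.7 km.

35.7 km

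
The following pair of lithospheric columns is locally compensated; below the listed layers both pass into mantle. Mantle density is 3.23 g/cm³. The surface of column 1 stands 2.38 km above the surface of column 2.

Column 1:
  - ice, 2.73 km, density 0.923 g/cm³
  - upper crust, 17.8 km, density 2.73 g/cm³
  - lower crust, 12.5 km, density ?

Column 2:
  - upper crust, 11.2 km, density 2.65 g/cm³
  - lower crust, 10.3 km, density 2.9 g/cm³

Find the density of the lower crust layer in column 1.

Take the compensation level at the base of the deeper column (depth z_c below the surface of column 1) and equate Σ ρ_i t_i down to z_c; mantle fills any gap and the z_c terms cancel.
Column 1: 2.73×0.923 + 17.8×2.73 + 12.5×ρ + (z_c − 33.03)×3.23
Column 2: 2.38×0 + 11.2×2.65 + 10.3×2.9 + (z_c − 2.38 − 21.5)×3.23
The z_c×3.23 term appears on both sides and cancels. Collect the known terms of each column as K = Σ(ρt)_known − 3.23 × (depth of known layers): K_1 = 51.11379 − 3.23×33.03 = −55.57311; K_2 = 59.55 − 3.23×(2.38 + 21.5) = −17.5824.
Balance: K_1 + 12.5×ρ = K_2, so ρ = (K_2 − K_1)/12.5 = 37.9907/12.5 = 3.04 g/cm³.

3.04 g/cm³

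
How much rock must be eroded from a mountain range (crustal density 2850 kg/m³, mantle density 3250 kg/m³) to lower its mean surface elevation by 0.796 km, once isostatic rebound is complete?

6.47 km

Net drop Δ = e − u = e − e ρ_c/ρ_m = e (ρ_m − ρ_c)/ρ_m.
e = Δ ρ_m/(ρ_m − ρ_c) = 0.796 km × 3250/400 = 6.47 km.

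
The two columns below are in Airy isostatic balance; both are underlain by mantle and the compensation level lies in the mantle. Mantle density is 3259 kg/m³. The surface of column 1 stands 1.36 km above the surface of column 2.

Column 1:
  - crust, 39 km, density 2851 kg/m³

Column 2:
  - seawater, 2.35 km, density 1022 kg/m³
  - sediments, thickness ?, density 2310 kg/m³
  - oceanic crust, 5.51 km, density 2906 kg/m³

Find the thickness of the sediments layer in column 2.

Take the compensation level at the base of the deeper column (depth z_c below the surface of column 1) and equate Σ ρ_i t_i down to z_c; mantle fills any gap and the z_c terms cancel.
Column 1: 39×2851 + (z_c − 39)×3259
Column 2: 1.36×0 + 2.35×1022 + x×2310 + 5.51×2906 + (z_c − 1.36 − 7.86 − x)×3259
The z_c×3259 term appears on both sides and cancels. Collect the known terms of each column as K = Σ(ρt)_known − 3259 × (depth of known layers): K_1 = 111189 − 3259×39 = −15912; K_2 = 18413.76 − 3259×(1.36 + 7.86) = −11634.22.
Balance: K_1 = K_2 − x×(3259 − 2310), so x = (K_2 − K_1)/(3259 − 2310) = 4277.78/949 = 4.51 km.

4.51 km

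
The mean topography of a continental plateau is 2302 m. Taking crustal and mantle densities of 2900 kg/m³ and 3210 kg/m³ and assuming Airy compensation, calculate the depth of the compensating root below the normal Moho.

21500 m

By Archimedes' principle applied to the lithosphere: the weight of the topography is balanced by the buoyancy of the root, ρ_c h = (ρ_m − ρ_c) r.
r = h · ρ_c / (ρ_m − ρ_c) = 2302 m × 2900 / (3210 − 2900) = 21500 m.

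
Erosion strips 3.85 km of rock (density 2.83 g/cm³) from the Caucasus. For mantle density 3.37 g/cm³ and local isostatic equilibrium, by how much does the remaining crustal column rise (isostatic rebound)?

3.23 km

Unloading: uplift u = e ρ_c/ρ_m = 3.85 km × 2.83/3.37 = 3.23 km.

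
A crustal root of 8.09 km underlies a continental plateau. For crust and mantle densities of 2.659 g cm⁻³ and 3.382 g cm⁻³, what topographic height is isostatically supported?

2.2 km

Equating mass per unit area of the two columns: ρ_c h = (ρ_m − ρ_c) r.
h = r (ρ_m − ρ_c) / ρ_c = 8.09 km × (3.382 − 2.659) / 2.659 = 2.2 km.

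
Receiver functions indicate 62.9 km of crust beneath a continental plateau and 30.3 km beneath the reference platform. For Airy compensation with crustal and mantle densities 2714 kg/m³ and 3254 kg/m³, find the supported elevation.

5.41 km

Excess crust Δ = 62.9 km − 30.3 km = 32.6 km, split between elevation h and root r with h + r = Δ.
Airy balance ρ_c h = (ρ_m − ρ_c) r gives r = h ρ_c/(ρ_m − ρ_c), so h (1 + ρ_c/(ρ_m − ρ_c)) = Δ, i.e. h = Δ (ρ_m − ρ_c)/ρ_m.
h = 32.6 km × 540/3254 = 5.41 km.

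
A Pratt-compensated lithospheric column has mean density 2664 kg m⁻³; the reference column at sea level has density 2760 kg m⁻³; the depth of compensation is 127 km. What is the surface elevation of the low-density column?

4.58 km

ρ_ref D = ρ (D + h) → h = D (ρ_ref − ρ)/ρ.
h = 127 km × (2760 − 2664)/2664 = 4.58 km.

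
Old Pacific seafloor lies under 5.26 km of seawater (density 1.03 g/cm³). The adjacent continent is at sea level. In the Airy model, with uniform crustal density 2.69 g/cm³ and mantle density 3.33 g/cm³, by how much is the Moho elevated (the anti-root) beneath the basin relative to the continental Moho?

13.6 km

Equating mass per unit area of the two columns: replacing crust with seawater at the top is compensated by replacing crust with mantle at the base: d (ρ_c − ρ_w) = a (ρ_m − ρ_c).
a = d (ρ_c − ρ_w)/(ρ_m − ρ_c) = 5.26 km × 1.66/0.64 = 13.6 km.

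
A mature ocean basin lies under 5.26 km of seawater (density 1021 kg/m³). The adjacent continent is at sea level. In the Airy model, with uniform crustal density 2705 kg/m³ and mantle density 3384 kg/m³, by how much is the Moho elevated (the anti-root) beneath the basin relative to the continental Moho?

For local isostatic compensation: replacing crust with seawater at the top is compensated by replacing crust with mantle at the base: d (ρ_c − ρ_w) = a (ρ_m − ρ_c).
a = d (ρ_c − ρ_w)/(ρ_m − ρ_c) = 5.26 km × 1684/679 = 13 km.

13 km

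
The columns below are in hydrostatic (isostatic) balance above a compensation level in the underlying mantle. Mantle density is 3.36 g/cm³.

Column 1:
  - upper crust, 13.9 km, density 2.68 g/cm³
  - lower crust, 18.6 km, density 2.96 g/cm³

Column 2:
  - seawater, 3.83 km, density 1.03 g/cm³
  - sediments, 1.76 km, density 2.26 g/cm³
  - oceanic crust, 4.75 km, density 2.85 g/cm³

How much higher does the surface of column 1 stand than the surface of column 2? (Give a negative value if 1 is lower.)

1.07 km

For any compensation level in the mantle, the mantle terms cancel and isostasy reduces to e = (Σt_1 − Σt_2) − (Σ(ρt)_1 − Σ(ρt)_2) / ρ_m.
Σt_1 = 32.5 km; Σt_2 = 10.34 km; Σ(ρt)_1 = 92.308; Σ(ρt)_2 = 21.46 (in km·g/cm³).
e = (32.5 − 10.34) − (92.308 − 21.46) / 3.36 = 1.07 km.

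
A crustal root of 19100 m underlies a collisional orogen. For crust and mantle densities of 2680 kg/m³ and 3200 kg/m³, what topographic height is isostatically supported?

3710 m

Equating mass per unit area of the two columns: ρ_c h = (ρ_m − ρ_c) r.
h = r (ρ_m − ρ_c) / ρ_c = 19100 m × (3200 − 2680) / 2680 = 3710 m.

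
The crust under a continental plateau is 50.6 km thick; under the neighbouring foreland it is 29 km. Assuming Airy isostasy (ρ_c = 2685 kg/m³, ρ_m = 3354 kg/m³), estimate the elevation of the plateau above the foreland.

4.31 km

Excess crust Δ = 50.6 km − 29 km = 21.6 km, split between elevation h and root r with h + r = Δ.
Airy balance ρ_c h = (ρ_m − ρ_c) r gives r = h ρ_c/(ρ_m − ρ_c), so h (1 + ρ_c/(ρ_m − ρ_c)) = Δ, i.e. h = Δ (ρ_m − ρ_c)/ρ_m.
h = 21.6 km × 669/3354 = 4.31 km.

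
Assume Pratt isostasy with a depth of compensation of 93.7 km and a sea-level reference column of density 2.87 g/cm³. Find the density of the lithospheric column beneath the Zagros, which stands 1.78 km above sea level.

2.82 g/cm³

Pratt balance: ρ_ref D = ρ (D + h).
ρ = ρ_ref D/(D + h) = 2.87 × 93.7 km/(93.7 km + 1.78 km) = 2.82 g/cm³.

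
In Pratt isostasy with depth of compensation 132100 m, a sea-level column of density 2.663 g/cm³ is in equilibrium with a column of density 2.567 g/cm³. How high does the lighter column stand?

4940 m

ρ_ref D = ρ (D + h) → h = D (ρ_ref − ρ)/ρ.
h = 132100 m × (2.663 − 2.567)/2.567 = 4940 m.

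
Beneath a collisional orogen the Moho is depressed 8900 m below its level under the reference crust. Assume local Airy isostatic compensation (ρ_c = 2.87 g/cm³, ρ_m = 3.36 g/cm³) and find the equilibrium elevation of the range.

Isostatic balance requires: ρ_c h = (ρ_m − ρ_c) r.
h = r (ρ_m − ρ_c) / ρ_c = 8900 m × (3.36 − 2.87) / 2.87 = 1520 m.

1520 m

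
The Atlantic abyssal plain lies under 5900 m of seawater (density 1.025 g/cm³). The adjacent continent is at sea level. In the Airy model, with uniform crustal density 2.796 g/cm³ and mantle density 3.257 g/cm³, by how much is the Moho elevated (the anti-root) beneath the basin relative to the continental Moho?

22700 m

Equating mass per unit area of the two columns: replacing crust with seawater at the top is compensated by replacing crust with mantle at the base: d (ρ_c − ρ_w) = a (ρ_m − ρ_c).
a = d (ρ_c − ρ_w)/(ρ_m − ρ_c) = 5900 m × 1.771/0.461 = 22700 m.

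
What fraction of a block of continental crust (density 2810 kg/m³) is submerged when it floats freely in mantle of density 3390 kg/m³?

Submerged fraction = ρ_obj/ρ_fluid = 2810/3390 = 82.9%.

82.9%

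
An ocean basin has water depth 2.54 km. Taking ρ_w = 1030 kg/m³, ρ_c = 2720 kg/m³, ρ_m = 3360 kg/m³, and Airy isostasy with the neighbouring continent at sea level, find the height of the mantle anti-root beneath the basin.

In Airy isostatic equilibrium: replacing crust with seawater at the top is compensated by replacing crust with mantle at the base: d (ρ_c − ρ_w) = a (ρ_m − ρ_c).
a = d (ρ_c − ρ_w)/(ρ_m − ρ_c) = 2.54 km × 1690/640 = 6.71 km.

6.71 km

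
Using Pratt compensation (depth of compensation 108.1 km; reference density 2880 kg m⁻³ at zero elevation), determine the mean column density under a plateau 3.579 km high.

2790 kg m⁻³

Pratt balance: ρ_ref D = ρ (D + h).
ρ = ρ_ref D/(D + h) = 2880 × 108.1 km/(108.1 km + 3.579 km) = 2790 kg m⁻³.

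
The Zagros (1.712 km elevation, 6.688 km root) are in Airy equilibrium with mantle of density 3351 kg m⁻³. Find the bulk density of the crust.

ρ_c h = (ρ_m − ρ_c) r → ρ_c (h + r) = ρ_m r → ρ_c = ρ_m r / (h + r).
ρ_c = 3351 × 6.688 km / (1.712 km + 6.688 km) = 2670 kg m⁻³.

2670 kg m⁻³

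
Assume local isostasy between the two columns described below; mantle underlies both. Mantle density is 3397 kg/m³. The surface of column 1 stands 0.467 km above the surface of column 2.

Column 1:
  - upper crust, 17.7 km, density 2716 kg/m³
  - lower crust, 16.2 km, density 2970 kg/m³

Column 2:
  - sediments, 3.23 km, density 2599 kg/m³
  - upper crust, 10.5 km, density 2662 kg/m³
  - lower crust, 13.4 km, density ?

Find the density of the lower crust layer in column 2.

2870 kg/m³

Take the compensation level at the base of the deeper column (depth z_c below the surface of column 1) and equate Σ ρ_i t_i down to z_c; mantle fills any gap and the z_c terms cancel.
Column 1: 17.7×2716 + 16.2×2970 + (z_c − 33.9)×3397
Column 2: 0.467×0 + 3.23×2599 + 10.5×2662 + 13.4×ρ + (z_c − 0.467 − 27.13)×3397
The z_c×3397 term appears on both sides and cancels. Collect the known terms of each column as K = Σ(ρt)_known − 3397 × (depth of known layers): K_1 = 96187.2 − 3397×33.9 = −18971.1; K_2 = 36345.77 − 3397×(0.467 + 27.13) = −57401.239.
Balance: K_1 = K_2 + 13.4×ρ, so ρ = (K_1 − K_2)/13.4 = 38430.1/13.4 = 2870 kg/m³.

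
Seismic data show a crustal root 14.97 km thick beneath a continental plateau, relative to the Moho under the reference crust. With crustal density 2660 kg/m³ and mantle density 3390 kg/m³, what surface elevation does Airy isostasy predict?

4.11 km

By Archimedes' principle applied to the lithosphere: ρ_c h = (ρ_m − ρ_c) r.
h = r (ρ_m − ρ_c) / ρ_c = 14.97 km × (3390 − 2660) / 2660 = 4.11 km.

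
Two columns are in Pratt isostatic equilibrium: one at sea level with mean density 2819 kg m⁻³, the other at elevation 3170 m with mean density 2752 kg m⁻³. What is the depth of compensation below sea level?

130000 m

ρ_ref D = ρ (D + h) → D (ρ_ref − ρ) = ρ h.
D = ρ h/(ρ_ref − ρ) = 2752 × 3170 m/(2819 − 2752) = 130000 m.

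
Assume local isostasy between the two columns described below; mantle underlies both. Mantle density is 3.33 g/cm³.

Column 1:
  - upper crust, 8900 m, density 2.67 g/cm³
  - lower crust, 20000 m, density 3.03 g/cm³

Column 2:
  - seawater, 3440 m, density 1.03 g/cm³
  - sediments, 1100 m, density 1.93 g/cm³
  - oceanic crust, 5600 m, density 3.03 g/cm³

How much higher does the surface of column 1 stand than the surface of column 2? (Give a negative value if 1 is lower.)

223 m

For any compensation level in the mantle, the mantle terms cancel and isostasy reduces to e = (Σt_1 − Σt_2) − (Σ(ρt)_1 − Σ(ρt)_2) / ρ_m.
Σt_1 = 28900 m; Σt_2 = 10140 m; Σ(ρt)_1 = 84363; Σ(ρt)_2 = 22634.2 (in m·g/cm³).
e = (28900 − 10140) − (84363 − 22634.2) / 3.33 = 223 m.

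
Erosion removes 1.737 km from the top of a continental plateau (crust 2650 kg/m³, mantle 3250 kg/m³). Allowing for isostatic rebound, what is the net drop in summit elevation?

Rebound u = e ρ_c/ρ_m = 1.737 km × 2650/3250 = 1.416 km.
Net surface drop = e − u = 1.737 km − 1.416 km = e (ρ_m − ρ_c)/ρ_m = 0.321 km.

0.321 km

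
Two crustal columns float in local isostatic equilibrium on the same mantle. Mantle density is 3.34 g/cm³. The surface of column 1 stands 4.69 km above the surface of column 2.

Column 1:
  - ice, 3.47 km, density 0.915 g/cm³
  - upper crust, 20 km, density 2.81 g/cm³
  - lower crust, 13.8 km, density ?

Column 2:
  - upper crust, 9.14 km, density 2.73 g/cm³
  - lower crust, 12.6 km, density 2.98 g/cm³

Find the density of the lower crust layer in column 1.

Take the compensation level at the base of the deeper column (depth z_c below the surface of column 1) and equate Σ ρ_i t_i down to z_c; mantle fills any gap and the z_c terms cancel.
Column 1: 3.47×0.915 + 20×2.81 + 13.8×ρ + (z_c − 37.27)×3.34
Column 2: 4.69×0 + 9.14×2.73 + 12.6×2.98 + (z_c − 4.69 − 21.74)×3.34
The z_c×3.34 term appears on both sides and cancels. Collect the known terms of each column as K = Σ(ρt)_known − 3.34 × (depth of known layers): K_1 = 59.37505 − 3.34×37.27 = −65.10675; K_2 = 62.5002 − 3.34×(4.69 + 21.74) = −25.776.
Balance: K_1 + 13.8×ρ = K_2, so ρ = (K_2 − K_1)/13.8 = 39.3307/13.8 = 2.85 g/cm³.

2.85 g/cm³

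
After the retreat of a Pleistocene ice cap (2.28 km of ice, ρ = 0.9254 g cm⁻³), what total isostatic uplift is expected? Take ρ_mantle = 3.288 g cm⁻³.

0.642 km

Removing the load lets mantle flow back in; uplift u satisfies ρ_ice t = ρ_m u.
u = t ρ_ice/ρ_m = 2.28 km × 0.9254/3.288 = 0.642 km.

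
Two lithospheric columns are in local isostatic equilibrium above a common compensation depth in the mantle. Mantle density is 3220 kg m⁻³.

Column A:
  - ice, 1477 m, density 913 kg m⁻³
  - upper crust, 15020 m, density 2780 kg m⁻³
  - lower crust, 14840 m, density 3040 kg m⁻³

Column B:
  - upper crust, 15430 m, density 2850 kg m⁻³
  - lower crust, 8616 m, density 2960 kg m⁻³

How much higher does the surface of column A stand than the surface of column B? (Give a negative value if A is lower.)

For any compensation level in the mantle, the mantle terms cancel and isostasy reduces to e = (Σt_A − Σt_B) − (Σ(ρt)_A − Σ(ρt)_B) / ρ_m.
Σt_A = 31337 m; Σt_B = 24046 m; Σ(ρt)_A = 88217701; Σ(ρt)_B = 69478860 (in m·kg m⁻³).
e = (31337 − 24046) − (88217701 − 69478860) / 3220 = 1470 m.

1470 m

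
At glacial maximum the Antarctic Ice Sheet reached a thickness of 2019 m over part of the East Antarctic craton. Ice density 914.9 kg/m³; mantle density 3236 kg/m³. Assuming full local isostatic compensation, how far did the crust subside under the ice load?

In Airy isostatic equilibrium: the ice load ρ_ice t is balanced by mantle displaced below, ρ_m s.
s = t ρ_ice / ρ_m = 2019 m × 914.9/3236 = 571 m.

571 m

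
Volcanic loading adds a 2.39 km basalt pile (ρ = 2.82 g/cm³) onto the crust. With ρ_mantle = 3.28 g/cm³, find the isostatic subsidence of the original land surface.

Subaerial loading: s = t ρ_load / ρ_m.
s = 2.39 km × 2.82/3.28 = 2.05 km.

2.05 km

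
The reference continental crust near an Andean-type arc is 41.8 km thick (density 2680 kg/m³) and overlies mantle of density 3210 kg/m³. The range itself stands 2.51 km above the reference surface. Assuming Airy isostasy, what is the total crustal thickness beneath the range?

57 km

Root depth r = h ρ_c / (ρ_m − ρ_c) = 2.51 km × 2680 / 530 = 12.69 km.
Total thickness = T + h + r = 41.8 km + 2.51 km + 12.69 km = 57 km.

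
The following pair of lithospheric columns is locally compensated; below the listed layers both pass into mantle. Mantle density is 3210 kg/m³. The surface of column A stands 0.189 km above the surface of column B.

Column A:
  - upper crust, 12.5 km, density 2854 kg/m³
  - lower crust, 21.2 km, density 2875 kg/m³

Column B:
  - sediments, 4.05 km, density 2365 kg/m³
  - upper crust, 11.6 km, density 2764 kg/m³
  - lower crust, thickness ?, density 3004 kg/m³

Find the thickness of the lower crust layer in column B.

Take the compensation level at the base of the deeper column (depth z_c below the surface of column A) and equate Σ ρ_i t_i down to z_c; mantle fills any gap and the z_c terms cancel.
Column A: 12.5×2854 + 21.2×2875 + (z_c − 33.7)×3210
Column B: 0.189×0 + 4.05×2365 + 11.6×2764 + x×3004 + (z_c − 0.189 − 15.65 − x)×3210
The z_c×3210 term appears on both sides and cancels. Collect the known terms of each column as K = Σ(ρt)_known − 3210 × (depth of known layers): K_A = 96625 − 3210×33.7 = −11552; K_B = 41640.65 − 3210×(0.189 + 15.65) = −9202.54.
Balance: K_A = K_B − x×(3210 − 3004), so x = (K_B − K_A)/(3210 − 3004) = 2349.46/206 = 11.4 km.

11.4 km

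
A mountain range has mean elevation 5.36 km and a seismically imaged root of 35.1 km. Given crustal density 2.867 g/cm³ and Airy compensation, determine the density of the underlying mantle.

Airy balance: ρ_c h = (ρ_m − ρ_c) r → ρ_m = ρ_c (1 + h/r).
ρ_m = 2.867 × (1 + 5.36 km/35.1 km) = 3.3 g/cm³.

3.3 g/cm³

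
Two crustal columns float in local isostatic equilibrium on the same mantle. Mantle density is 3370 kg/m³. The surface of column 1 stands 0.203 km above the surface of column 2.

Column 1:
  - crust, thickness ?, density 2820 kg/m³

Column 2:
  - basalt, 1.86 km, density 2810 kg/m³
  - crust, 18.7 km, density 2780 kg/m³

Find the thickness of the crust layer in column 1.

23.2 km

Take the compensation level at the base of the deeper column (depth z_c below the surface of column 1) and equate Σ ρ_i t_i down to z_c; mantle fills any gap and the z_c terms cancel.
Column 1: x×2820 + (z_c − 0 − x)×3370
Column 2: 0.203×0 + 1.86×2810 + 18.7×2780 + (z_c − 0.203 − 20.56)×3370
The z_c×3370 term appears on both sides and cancels. Collect the known terms of each column as K = Σ(ρt)_known − 3370 × (depth of known layers): K_1 = 0 − 3370×0 = 0; K_2 = 57212.6 − 3370×(0.203 + 20.56) = −12758.71.
Balance: K_1 − x×(3370 − 2820) = K_2, so x = (K_1 − K_2)/(3370 − 2820) = 12758.7/550 = 23.2 km.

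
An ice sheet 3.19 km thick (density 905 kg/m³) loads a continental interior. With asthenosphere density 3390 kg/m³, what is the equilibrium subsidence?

Balancing pressure at the compensation depth: the ice load ρ_ice t is balanced by mantle displaced below, ρ_m s.
s = t ρ_ice / ρ_m = 3.19 km × 905/3390 = 0.852 km.

0.852 km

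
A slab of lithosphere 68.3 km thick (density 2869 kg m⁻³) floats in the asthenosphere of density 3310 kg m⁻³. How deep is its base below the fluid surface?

59.2 km

Draft d = t ρ_obj/ρ_fluid = 68.3 km × 2869/3310 = 59.2 km.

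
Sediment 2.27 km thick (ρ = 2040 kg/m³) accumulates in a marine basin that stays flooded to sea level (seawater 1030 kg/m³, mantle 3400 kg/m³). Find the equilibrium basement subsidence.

0.967 km

Submarine loading: the sediment displaces seawater, and the subsidence is in turn flooded, so s (ρ_m − ρ_w) = t (ρ_sed − ρ_w).
s = 2.27 km × (2040 − 1030) / (3400 − 1030) = 0.967 km.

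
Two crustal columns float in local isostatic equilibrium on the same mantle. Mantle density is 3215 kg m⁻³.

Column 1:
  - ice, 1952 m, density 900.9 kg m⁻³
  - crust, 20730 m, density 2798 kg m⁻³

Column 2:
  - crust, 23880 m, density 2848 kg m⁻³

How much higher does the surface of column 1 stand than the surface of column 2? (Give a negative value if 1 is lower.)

For any compensation level in the mantle, the mantle terms cancel and isostasy reduces to e = (Σt_1 − Σt_2) − (Σ(ρt)_1 − Σ(ρt)_2) / ρ_m.
Σt_1 = 22682 m; Σt_2 = 23880 m; Σ(ρt)_1 = 59761096.8; Σ(ρt)_2 = 68010240 (in m·kg m⁻³).
e = (22682 − 23880) − (59761096.8 − 68010240) / 3215 = 1370 m.

1370 m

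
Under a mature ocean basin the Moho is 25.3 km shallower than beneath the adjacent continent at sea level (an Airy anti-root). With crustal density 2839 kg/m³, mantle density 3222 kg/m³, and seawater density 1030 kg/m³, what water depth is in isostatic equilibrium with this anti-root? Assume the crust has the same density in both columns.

5.36 km

Replacing a thickness d of crust by seawater at the top must be balanced by replacing crust with mantle at the base: d (ρ_c − ρ_w) = a (ρ_m − ρ_c).
d = a (ρ_m − ρ_c)/(ρ_c − ρ_w) = 25.3 km × 383/1809 = 5.36 km.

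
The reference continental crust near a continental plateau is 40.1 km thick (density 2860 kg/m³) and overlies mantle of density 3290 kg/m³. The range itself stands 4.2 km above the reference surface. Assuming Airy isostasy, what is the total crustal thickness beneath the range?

Root depth r = h ρ_c / (ρ_m − ρ_c) = 4.2 km × 2860 / 430 = 27.93 km.
Total thickness = T + h + r = 40.1 km + 4.2 km + 27.93 km = 72.2 km.

72.2 km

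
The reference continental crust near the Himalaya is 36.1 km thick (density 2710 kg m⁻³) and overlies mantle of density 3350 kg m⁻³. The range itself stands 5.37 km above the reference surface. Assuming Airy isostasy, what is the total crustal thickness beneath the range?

64.2 km

Root depth r = h ρ_c / (ρ_m − ρ_c) = 5.37 km × 2710 / 640 = 22.74 km.
Total thickness = T + h + r = 36.1 km + 5.37 km + 22.74 km = 64.2 km.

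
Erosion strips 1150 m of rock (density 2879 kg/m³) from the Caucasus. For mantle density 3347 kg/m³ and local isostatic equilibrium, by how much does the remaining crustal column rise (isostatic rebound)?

Unloading: uplift u = e ρ_c/ρ_m = 1150 m × 2879/3347 = 989 m.

989 m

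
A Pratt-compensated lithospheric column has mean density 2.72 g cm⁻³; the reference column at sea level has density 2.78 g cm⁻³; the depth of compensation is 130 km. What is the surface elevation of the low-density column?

2.87 km

ρ_ref D = ρ (D + h) → h = D (ρ_ref − ρ)/ρ.
h = 130 km × (2.78 − 2.72)/2.72 = 2.87 km.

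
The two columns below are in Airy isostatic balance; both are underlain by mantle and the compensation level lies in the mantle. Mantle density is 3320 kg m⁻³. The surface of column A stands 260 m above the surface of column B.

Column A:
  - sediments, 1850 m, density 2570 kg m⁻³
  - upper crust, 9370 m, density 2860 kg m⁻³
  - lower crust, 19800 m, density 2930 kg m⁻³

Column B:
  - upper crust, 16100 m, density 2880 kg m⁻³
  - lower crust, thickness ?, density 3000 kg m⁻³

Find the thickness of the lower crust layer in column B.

Take the compensation level at the base of the deeper column (depth z_c below the surface of column A) and equate Σ ρ_i t_i down to z_c; mantle fills any gap and the z_c terms cancel.
Column A: 1850×2570 + 9370×2860 + 19800×2930 + (z_c − 31020)×3320
Column B: 260×0 + 16100×2880 + x×3000 + (z_c − 260 − 16100 − x)×3320
The z_c×3320 term appears on both sides and cancels. Collect the known terms of each column as K = Σ(ρt)_known − 3320 × (depth of known layers): K_A = 89566700 − 3320×31020 = −13419700; K_B = 46368000 − 3320×(260 + 16100) = −7947200.
Balance: K_A = K_B − x×(3320 − 3000), so x = (K_B − K_A)/(3320 − 3000) = 5472500/320 = 17100 m.

17100 m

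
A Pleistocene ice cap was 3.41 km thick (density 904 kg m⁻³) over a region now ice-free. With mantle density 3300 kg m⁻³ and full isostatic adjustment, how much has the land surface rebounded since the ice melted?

0.934 km

Removing the load lets mantle flow back in; uplift u satisfies ρ_ice t = ρ_m u.
u = t ρ_ice/ρ_m = 3.41 km × 904/3300 = 0.934 km.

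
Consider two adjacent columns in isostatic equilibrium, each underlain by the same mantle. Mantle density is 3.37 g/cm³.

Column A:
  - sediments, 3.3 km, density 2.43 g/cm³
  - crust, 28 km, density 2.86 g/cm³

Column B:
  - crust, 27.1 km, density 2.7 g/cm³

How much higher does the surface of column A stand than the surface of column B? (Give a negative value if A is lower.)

−0.23 km

For any compensation level in the mantle, the mantle terms cancel and isostasy reduces to e = (Σt_A − Σt_B) − (Σ(ρt)_A − Σ(ρt)_B) / ρ_m.
Σt_A = 31.3 km; Σt_B = 27.1 km; Σ(ρt)_A = 88.099; Σ(ρt)_B = 73.17 (in km·g/cm³).
e = (31.3 − 27.1) − (88.099 − 73.17) / 3.37 = −0.23 km.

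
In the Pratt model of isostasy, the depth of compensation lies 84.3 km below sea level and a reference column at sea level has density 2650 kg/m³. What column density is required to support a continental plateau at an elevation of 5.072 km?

Pratt balance: ρ_ref D = ρ (D + h).
ρ = ρ_ref D/(D + h) = 2650 × 84.3 km/(84.3 km + 5.072 km) = 2500 kg/m³.

2500 kg/m³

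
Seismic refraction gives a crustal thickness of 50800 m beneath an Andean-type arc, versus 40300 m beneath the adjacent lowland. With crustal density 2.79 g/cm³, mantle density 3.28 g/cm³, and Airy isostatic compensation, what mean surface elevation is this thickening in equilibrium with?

1570 m

Excess crust Δ = 50800 m − 40300 m = 10500 m, split between elevation h and root r with h + r = Δ.
Airy balance ρ_c h = (ρ_m − ρ_c) r gives r = h ρ_c/(ρ_m − ρ_c), so h (1 + ρ_c/(ρ_m − ρ_c)) = Δ, i.e. h = Δ (ρ_m − ρ_c)/ρ_m.
h = 10500 m × 0.49/3.28 = 1570 m.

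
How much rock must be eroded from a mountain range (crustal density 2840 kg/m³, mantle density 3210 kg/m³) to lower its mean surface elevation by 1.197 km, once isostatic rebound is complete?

10.4 km

Net drop Δ = e − u = e − e ρ_c/ρ_m = e (ρ_m − ρ_c)/ρ_m.
e = Δ ρ_m/(ρ_m − ρ_c) = 1.197 km × 3210/370 = 10.4 km.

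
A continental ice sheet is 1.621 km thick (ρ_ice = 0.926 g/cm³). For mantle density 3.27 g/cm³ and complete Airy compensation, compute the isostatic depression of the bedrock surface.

Equating mass per unit area of the two columns: the ice load ρ_ice t is balanced by mantle displaced below, ρ_m s.
s = t ρ_ice / ρ_m = 1.621 km × 0.926/3.27 = 0.459 km.

0.459 km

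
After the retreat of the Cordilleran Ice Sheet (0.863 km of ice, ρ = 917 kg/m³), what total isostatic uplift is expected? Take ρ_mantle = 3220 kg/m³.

Removing the load lets mantle flow back in; uplift u satisfies ρ_ice t = ρ_m u.
u = t ρ_ice/ρ_m = 0.863 km × 917/3220 = 0.246 km.

0.246 km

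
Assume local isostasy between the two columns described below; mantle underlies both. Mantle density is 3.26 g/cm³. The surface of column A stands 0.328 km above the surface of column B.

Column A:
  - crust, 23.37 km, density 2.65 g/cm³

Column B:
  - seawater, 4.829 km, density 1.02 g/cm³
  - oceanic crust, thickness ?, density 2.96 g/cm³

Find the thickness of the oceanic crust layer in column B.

7.9 km

Take the compensation level at the base of the deeper column (depth z_c below the surface of column A) and equate Σ ρ_i t_i down to z_c; mantle fills any gap and the z_c terms cancel.
Column A: 23.37×2.65 + (z_c − 23.37)×3.26
Column B: 0.328×0 + 4.829×1.02 + x×2.96 + (z_c − 0.328 − 4.829 − x)×3.26
The z_c×3.26 term appears on both sides and cancels. Collect the known terms of each column as K = Σ(ρt)_known − 3.26 × (depth of known layers): K_A = 61.9305 − 3.26×23.37 = −14.2557; K_B = 4.92558 − 3.26×(0.328 + 4.829) = −11.88624.
Balance: K_A = K_B − x×(3.26 − 2.96), so x = (K_B − K_A)/(3.26 − 2.96) = 2.36946/0.3 = 7.9 km.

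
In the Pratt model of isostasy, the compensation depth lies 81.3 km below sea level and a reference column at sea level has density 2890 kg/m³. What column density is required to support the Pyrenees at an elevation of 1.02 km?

Pratt balance: ρ_ref D = ρ (D + h).
ρ = ρ_ref D/(D + h) = 2890 × 81.3 km/(81.3 km + 1.02 km) = 2850 kg/m³.

2850 kg/m³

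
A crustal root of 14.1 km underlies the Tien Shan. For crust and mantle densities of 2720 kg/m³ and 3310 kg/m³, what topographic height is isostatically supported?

In Airy isostatic equilibrium: ρ_c h = (ρ_m − ρ_c) r.
h = r (ρ_m − ρ_c) / ρ_c = 14.1 km × (3310 − 2720) / 2720 = 3.06 km.

3.06 km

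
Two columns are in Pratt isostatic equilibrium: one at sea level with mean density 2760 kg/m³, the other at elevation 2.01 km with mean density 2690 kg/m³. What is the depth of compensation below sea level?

ρ_ref D = ρ (D + h) → D (ρ_ref − ρ) = ρ h.
D = ρ h/(ρ_ref − ρ) = 2690 × 2.01 km/(2760 − 2690) = 77.2 km.

77.2 km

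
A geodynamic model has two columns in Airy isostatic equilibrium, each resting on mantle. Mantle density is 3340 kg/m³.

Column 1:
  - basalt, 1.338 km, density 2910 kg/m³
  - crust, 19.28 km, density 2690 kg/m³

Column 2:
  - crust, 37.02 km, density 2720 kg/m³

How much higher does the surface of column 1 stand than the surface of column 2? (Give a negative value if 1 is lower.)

−2.95 km

For any compensation level in the mantle, the mantle terms cancel and isostasy reduces to e = (Σt_1 − Σt_2) − (Σ(ρt)_1 − Σ(ρt)_2) / ρ_m.
Σt_1 = 20.618 km; Σt_2 = 37.02 km; Σ(ρt)_1 = 55756.78; Σ(ρt)_2 = 100694.4 (in km·kg/m³).
e = (20.618 − 37.02) − (55756.78 − 100694.4) / 3340 = −2.95 km.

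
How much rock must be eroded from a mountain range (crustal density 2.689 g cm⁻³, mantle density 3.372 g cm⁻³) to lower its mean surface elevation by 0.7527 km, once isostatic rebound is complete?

Net drop Δ = e − u = e − e ρ_c/ρ_m = e (ρ_m − ρ_c)/ρ_m.
e = Δ ρ_m/(ρ_m − ρ_c) = 0.7527 km × 3.372/0.683 = 3.72 km.

3.72 km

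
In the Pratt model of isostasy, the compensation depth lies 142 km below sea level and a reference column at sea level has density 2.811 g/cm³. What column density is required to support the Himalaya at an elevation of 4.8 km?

Pratt balance: ρ_ref D = ρ (D + h).
ρ = ρ_ref D/(D + h) = 2.811 × 142 km/(142 km + 4.8 km) = 2.72 g/cm³.

2.72 g/cm³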